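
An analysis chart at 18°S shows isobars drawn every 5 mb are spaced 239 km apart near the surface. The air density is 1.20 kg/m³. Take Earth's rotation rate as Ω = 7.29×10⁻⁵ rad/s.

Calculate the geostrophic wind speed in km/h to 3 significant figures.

139 km/h

Coriolis parameter at 18°S:
f = 2Ω sin φ = 2 × 7.29×10⁻⁵ × sin 18° = 4.51×10⁻⁵ s⁻¹
Pressure gradient: |∂P/∂n| = 500 Pa / 239000 m = 2.09×10⁻³ Pa/m
Geostrophic balance (pressure-gradient force = Coriolis force):
V_g = (1/(fρ)) |∂P/∂n| = 2.09×10⁻³ / (4.51×10⁻⁵ × 1.20) = 38.7 m/s
Converting: 38.7 m/s × 3.6 = 139 km/h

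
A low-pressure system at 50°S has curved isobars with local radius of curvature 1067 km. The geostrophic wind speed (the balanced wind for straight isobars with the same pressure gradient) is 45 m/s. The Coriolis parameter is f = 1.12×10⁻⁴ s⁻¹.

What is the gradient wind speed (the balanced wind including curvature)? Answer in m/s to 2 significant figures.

35 m/s

Around a low, centrifugal force acts outward with Coriolis, so pressure-gradient force balances both:
(1/ρ)|∂P/∂n| = fV + V²/R  →  V² + fR·V − fR·V_g = 0
With fR = 1.12×10⁻⁴ × 1067×10³ m = 120 m/s:
V = [−fR + √((fR)² + 4 fR V_g)]/2 = [−120 + √(120² + 4×120×45)]/2 = 34.8 m/s
Subgeostrophic (V < V_g = 45 m/s), as expected around a low.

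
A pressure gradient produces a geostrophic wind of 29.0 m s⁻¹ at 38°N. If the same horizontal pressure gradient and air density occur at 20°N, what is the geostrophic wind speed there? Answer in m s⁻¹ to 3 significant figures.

With the same pressure gradient and density, V_g ∝ 1/f ∝ 1/sin φ.
V₂ = V₁ · sin φ₁ / sin φ₂ = 29.0 × sin 38° / sin 20°
V₂ = 29.0 × 0.6157/0.3420 = 52.2 m s⁻¹

52.2 m s⁻¹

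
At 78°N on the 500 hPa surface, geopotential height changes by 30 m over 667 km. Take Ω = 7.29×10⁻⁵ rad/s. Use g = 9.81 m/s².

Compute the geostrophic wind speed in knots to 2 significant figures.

6.0 knots

Coriolis parameter at 78°N:
f = 2Ω sin φ = 2 × 7.29×10⁻⁵ × sin 78° = 1.43×10⁻⁴ s⁻¹
Height gradient: |∂Z/∂n| = 30 m / 667000 m = 4.50×10⁻⁵
On a pressure surface, geostrophic balance gives V_g = (g/f)|∂Z/∂n|:
V_g = 9.81 × 4.50×10⁻⁵ / 1.43×10⁻⁴ = 3.09 m/s
Converting: 3.09 m/s × 1.944 = 6.0 knots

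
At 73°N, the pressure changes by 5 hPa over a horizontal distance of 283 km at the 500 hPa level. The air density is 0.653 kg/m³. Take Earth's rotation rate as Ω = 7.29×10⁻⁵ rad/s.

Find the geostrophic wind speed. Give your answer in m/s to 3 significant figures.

19.4 m/s

Coriolis parameter at 73°N:
f = 2Ω sin φ = 2 × 7.29×10⁻⁵ × sin 73° = 1.39×10⁻⁴ s⁻¹
Pressure gradient: |∂P/∂n| = 500 Pa / 283000 m = 1.77×10⁻³ Pa/m
Geostrophic balance (pressure-gradient force = Coriolis force):
V_g = (1/(fρ)) |∂P/∂n| = 1.77×10⁻³ / (1.39×10⁻⁴ × 0.653) = 19.4 m/s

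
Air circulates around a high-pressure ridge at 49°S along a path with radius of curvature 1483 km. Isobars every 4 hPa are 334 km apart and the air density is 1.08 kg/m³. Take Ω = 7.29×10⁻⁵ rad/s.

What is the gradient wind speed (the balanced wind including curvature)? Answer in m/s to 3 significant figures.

10.8 m/s

Coriolis parameter at 49°S:
f = 2Ω sin φ = 2 × 7.29×10⁻⁵ × sin 49° = 1.10×10⁻⁴ s⁻¹
Pressure gradient: |∂P/∂n| = 400 Pa / 334000 m = 1.20×10⁻³ Pa/m
Geostrophic speed: V_g = |∂P/∂n|/(fρ) = 1.20×10⁻³/(1.10×10⁻⁴ × 1.08) = 10.1 m/s
Around a high, pressure-gradient force acts outward with centrifugal, so Coriolis balances both:
fV = (1/ρ)|∂P/∂n| + V²/R  →  V² − fR·V + fR·V_g = 0
With fR = 1.10×10⁻⁴ × 1483×10³ m = 163 m/s:
V = [fR − √((fR)² − 4 fR V_g)]/2 = [163 − √(163² − 4×163×10.1)]/2 = 10.8 m/s
Supergeostrophic (V > V_g = 10.1 m/s), as expected around a high.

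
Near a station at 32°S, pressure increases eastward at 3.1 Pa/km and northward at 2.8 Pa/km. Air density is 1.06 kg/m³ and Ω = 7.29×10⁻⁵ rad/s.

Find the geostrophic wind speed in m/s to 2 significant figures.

51 m/s

Coriolis parameter at 32°S:
f = 2Ω sin φ = 2 × 7.29×10⁻⁵ × sin 32° = 7.73×10⁻⁵ s⁻¹
In the Southern Hemisphere f is negative: f = −7.73×10⁻⁵ s⁻¹.
Component geostrophic relations (x east, y north):
u_g = −(1/(fρ)) ∂P/∂y,  v_g = (1/(fρ)) ∂P/∂x
u_g = −(2.8×10⁻³)/(−7.73×10⁻⁵ × 1.06) = 34.2 m/s;  v_g = (3.1×10⁻³)/(−7.73×10⁻⁵ × 1.06) = −37.9 m/s
|V_g| = √(u_g² + v_g²) = 51.0 m/s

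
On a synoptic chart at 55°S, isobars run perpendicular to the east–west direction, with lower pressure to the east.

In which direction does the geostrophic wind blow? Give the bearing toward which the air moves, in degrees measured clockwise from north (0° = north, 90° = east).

The pressure-gradient force points toward the east (bearing 090°).
Geostrophic balance: in the Southern Hemisphere the Coriolis force deflects motion to the left, so the geostrophic wind blows 90° to the left of the pressure-gradient force (low pressure on the right).
Rotating 090° by 90° counterclockwise gives 000° — the wind blows toward the north.

000°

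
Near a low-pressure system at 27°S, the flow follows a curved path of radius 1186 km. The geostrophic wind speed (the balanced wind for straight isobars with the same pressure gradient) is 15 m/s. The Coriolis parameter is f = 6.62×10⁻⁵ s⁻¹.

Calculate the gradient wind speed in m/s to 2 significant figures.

Around a low, centrifugal force acts outward with Coriolis, so pressure-gradient force balances both:
(1/ρ)|∂P/∂n| = fV + V²/R  →  V² + fR·V − fR·V_g = 0
With fR = 6.62×10⁻⁵ × 1186×10³ m = 78.5 m/s:
V = [−fR + √((fR)² + 4 fR V_g)]/2 = [−78.5 + √(78.5² + 4×78.5×15)]/2 = 12.9 m/s
Subgeostrophic (V < V_g = 15 m/s), as expected around a low.

13 m/s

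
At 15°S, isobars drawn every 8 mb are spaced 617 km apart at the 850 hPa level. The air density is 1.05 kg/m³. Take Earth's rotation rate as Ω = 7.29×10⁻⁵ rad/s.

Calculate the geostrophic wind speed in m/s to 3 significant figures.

32.7 m/s

Coriolis parameter at 15°S:
f = 2Ω sin φ = 2 × 7.29×10⁻⁵ × sin 15° = 3.77×10⁻⁵ s⁻¹
Pressure gradient: |∂P/∂n| = 800 Pa / 617000 m = 1.30×10⁻³ Pa/m
Geostrophic balance (pressure-gradient force = Coriolis force):
V_g = (1/(fρ)) |∂P/∂n| = 1.30×10⁻³ / (3.77×10⁻⁵ × 1.05) = 32.7 m/s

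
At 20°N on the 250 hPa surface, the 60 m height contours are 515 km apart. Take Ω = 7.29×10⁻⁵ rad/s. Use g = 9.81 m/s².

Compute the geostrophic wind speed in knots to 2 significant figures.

45 knots

Coriolis parameter at 20°N:
f = 2Ω sin φ = 2 × 7.29×10⁻⁵ × sin 20° = 4.99×10⁻⁵ s⁻¹
Height gradient: |∂Z/∂n| = 60 m / 515000 m = 1.17×10⁻⁴
On a pressure surface, geostrophic balance gives V_g = (g/f)|∂Z/∂n|:
V_g = 9.81 × 1.17×10⁻⁴ / 4.99×10⁻⁵ = 22.9 m/s
Converting: 22.9 m/s × 1.944 = 45 knots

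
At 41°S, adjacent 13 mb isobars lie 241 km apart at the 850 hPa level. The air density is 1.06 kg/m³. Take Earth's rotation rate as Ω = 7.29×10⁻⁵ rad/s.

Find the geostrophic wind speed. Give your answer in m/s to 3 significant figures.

53.2 m/s

Coriolis parameter at 41°S:
f = 2Ω sin φ = 2 × 7.29×10⁻⁵ × sin 41° = 9.57×10⁻⁵ s⁻¹
Pressure gradient: |∂P/∂n| = 1300 Pa / 241000 m = 5.39×10⁻³ Pa/m
Geostrophic balance (pressure-gradient force = Coriolis force):
V_g = (1/(fρ)) |∂P/∂n| = 5.39×10⁻³ / (9.57×10⁻⁵ × 1.06) = 53.2 m/s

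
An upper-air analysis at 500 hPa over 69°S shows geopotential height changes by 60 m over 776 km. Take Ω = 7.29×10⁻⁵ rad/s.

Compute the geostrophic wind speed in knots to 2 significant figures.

Coriolis parameter at 69°S:
f = 2Ω sin φ = 2 × 7.29×10⁻⁵ × sin 69° = 1.36×10⁻⁴ s⁻¹
Height gradient: |∂Z/∂n| = 60 m / 776000 m = 7.73×10⁻⁵
On a pressure surface, geostrophic balance gives V_g = (g/f)|∂Z/∂n|:
V_g = 9.81 × 7.73×10⁻⁵ / 1.36×10⁻⁴ = 5.57 m/s
Converting: 5.57 m/s × 1.944 = 11 knots

11 knots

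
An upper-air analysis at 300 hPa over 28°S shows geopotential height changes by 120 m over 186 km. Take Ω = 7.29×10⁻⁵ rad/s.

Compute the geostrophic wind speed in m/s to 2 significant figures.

92 m/s

Coriolis parameter at 28°S:
f = 2Ω sin φ = 2 × 7.29×10⁻⁵ × sin 28° = 6.84×10⁻⁵ s⁻¹
Height gradient: |∂Z/∂n| = 120 m / 186000 m = 6.45×10⁻⁴
On a pressure surface, geostrophic balance gives V_g = (g/f)|∂Z/∂n|:
V_g = 9.81 × 6.45×10⁻⁴ / 6.84×10⁻⁵ = 92.5 m/s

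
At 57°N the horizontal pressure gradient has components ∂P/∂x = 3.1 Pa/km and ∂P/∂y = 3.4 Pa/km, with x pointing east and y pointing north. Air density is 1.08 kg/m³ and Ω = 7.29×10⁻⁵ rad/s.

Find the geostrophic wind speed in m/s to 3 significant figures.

Coriolis parameter at 57°N:
f = 2Ω sin φ = 2 × 7.29×10⁻⁵ × sin 57° = 1.22×10⁻⁴ s⁻¹
Component geostrophic relations (x east, y north):
u_g = −(1/(fρ)) ∂P/∂y,  v_g = (1/(fρ)) ∂P/∂x
u_g = −(3.4×10⁻³)/(1.22×10⁻⁴ × 1.08) = −25.7 m/s;  v_g = (3.1×10⁻³)/(1.22×10⁻⁴ × 1.08) = 23.5 m/s
|V_g| = √(u_g² + v_g²) = 34.8 m/s

34.8 m/s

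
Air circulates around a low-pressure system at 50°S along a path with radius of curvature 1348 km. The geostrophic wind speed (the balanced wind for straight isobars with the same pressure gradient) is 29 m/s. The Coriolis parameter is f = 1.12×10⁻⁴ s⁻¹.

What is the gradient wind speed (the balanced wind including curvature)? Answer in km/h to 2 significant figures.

Around a low, centrifugal force acts outward with Coriolis, so pressure-gradient force balances both:
(1/ρ)|∂P/∂n| = fV + V²/R  →  V² + fR·V − fR·V_g = 0
With fR = 1.12×10⁻⁴ × 1348×10³ m = 151 m/s:
V = [−fR + √((fR)² + 4 fR V_g)]/2 = [−151 + √(151² + 4×151×29)]/2 = 24.9 m/s
Subgeostrophic (V < V_g = 29 m/s), as expected around a low.
Converting: 24.9 m/s × 3.6 = 90 km/h

90 km/h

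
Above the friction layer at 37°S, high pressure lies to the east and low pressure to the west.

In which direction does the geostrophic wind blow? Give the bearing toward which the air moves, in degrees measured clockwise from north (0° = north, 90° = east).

180°

The pressure-gradient force points toward the west (bearing 270°).
Geostrophic balance: in the Southern Hemisphere the Coriolis force deflects motion to the left, so the geostrophic wind blows 90° to the left of the pressure-gradient force (low pressure on the right).
Rotating 270° by 90° counterclockwise gives 180° — the wind blows toward the south.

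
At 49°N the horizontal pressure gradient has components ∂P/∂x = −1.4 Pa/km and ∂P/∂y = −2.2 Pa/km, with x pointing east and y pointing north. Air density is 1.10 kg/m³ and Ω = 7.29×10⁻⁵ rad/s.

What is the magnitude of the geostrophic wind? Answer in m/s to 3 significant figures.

Coriolis parameter at 49°N:
f = 2Ω sin φ = 2 × 7.29×10⁻⁵ × sin 49° = 1.10×10⁻⁴ s⁻¹
Component geostrophic relations (x east, y north):
u_g = −(1/(fρ)) ∂P/∂y,  v_g = (1/(fρ)) ∂P/∂x
u_g = −(−2.2×10⁻³)/(1.10×10⁻⁴ × 1.10) = 18.2 m/s;  v_g = (−1.4×10⁻³)/(1.10×10⁻⁴ × 1.10) = −11.6 m/s
|V_g| = √(u_g² + v_g²) = 21.5 m/s

21.5 m/s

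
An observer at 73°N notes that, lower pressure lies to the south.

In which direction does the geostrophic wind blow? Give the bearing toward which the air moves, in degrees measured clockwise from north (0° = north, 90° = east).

270°

The pressure-gradient force points toward the south (bearing 180°).
Geostrophic balance: in the Northern Hemisphere the Coriolis force deflects motion to the right, so the geostrophic wind blows 90° to the right of the pressure-gradient force (low pressure on the left).
Rotating 180° by 90° clockwise gives 270° — the wind blows toward the west.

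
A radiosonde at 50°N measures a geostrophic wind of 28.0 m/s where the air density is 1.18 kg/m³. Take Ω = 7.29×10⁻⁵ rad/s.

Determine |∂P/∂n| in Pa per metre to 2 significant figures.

3.7×10⁻³ Pa/m

Coriolis parameter at 50°N:
f = 2Ω sin φ = 2 × 7.29×10⁻⁵ × sin 50° = 1.12×10⁻⁴ s⁻¹
Geostrophic balance rearranged: |∂P/∂n| = f ρ V_g
|∂P/∂n| = 1.12×10⁻⁴ × 1.18 × 28.0 = 3.69×10⁻³ Pa/m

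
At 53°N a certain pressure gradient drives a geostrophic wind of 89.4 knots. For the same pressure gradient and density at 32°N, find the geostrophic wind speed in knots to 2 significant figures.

130 knots

With the same pressure gradient and density, V_g ∝ 1/f ∝ 1/sin φ.
V₂ = V₁ · sin φ₁ / sin φ₂ = 89.4 × sin 53° / sin 32°
V₂ = 89.4 × 0.7986/0.5299 = 130 knots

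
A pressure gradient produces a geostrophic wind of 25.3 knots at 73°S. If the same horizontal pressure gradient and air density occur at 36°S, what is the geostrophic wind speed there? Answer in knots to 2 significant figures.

With the same pressure gradient and density, V_g ∝ 1/f ∝ 1/sin φ.
V₂ = V₁ · sin φ₁ / sin φ₂ = 25.3 × sin 73° / sin 36°
V₂ = 25.3 × 0.9563/0.5878 = 41 knots

41 knots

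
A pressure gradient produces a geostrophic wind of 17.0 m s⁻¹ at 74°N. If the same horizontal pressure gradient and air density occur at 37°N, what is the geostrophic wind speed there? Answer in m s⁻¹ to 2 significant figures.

With the same pressure gradient and density, V_g ∝ 1/f ∝ 1/sin φ.
V₂ = V₁ · sin φ₁ / sin φ₂ = 17.0 × sin 74° / sin 37°
V₂ = 17.0 × 0.9613/0.6018 = 27 m s⁻¹

27 m s⁻¹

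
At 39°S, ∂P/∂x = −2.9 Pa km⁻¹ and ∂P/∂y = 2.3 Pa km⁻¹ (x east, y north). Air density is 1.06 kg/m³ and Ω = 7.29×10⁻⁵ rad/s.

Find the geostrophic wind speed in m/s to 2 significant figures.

38 m/s

Coriolis parameter at 39°S:
f = 2Ω sin φ = 2 × 7.29×10⁻⁵ × sin 39° = 9.18×10⁻⁵ s⁻¹
In the Southern Hemisphere f is negative: f = −9.18×10⁻⁵ s⁻¹.
Component geostrophic relations (x east, y north):
u_g = −(1/(fρ)) ∂P/∂y,  v_g = (1/(fρ)) ∂P/∂x
u_g = −(2.3×10⁻³)/(−9.18×10⁻⁵ × 1.06) = 23.6 m/s;  v_g = (−2.9×10⁻³)/(−9.18×10⁻⁵ × 1.06) = 29.8 m/s
|V_g| = √(u_g² + v_g²) = 38.1 m/s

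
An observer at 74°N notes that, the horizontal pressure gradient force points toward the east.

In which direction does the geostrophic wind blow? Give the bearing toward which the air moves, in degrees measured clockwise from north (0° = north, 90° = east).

The pressure-gradient force points toward the east (bearing 090°).
Geostrophic balance: in the Northern Hemisphere the Coriolis force deflects motion to the right, so the geostrophic wind blows 90° to the right of the pressure-gradient force (low pressure on the left).
Rotating 090° by 90° clockwise gives 180° — the wind blows toward the south.

180°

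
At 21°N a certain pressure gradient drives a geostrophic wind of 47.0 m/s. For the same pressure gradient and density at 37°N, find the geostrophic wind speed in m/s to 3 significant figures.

28.0 m/s

With the same pressure gradient and density, V_g ∝ 1/f ∝ 1/sin φ.
V₂ = V₁ · sin φ₁ / sin φ₂ = 47.0 × sin 21° / sin 37°
V₂ = 47.0 × 0.3584/0.6018 = 28.0 m/s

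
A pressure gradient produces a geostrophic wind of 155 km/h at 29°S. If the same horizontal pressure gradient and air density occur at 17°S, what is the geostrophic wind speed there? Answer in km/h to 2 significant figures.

260 km/h

With the same pressure gradient and density, V_g ∝ 1/f ∝ 1/sin φ.
V₂ = V₁ · sin φ₁ / sin φ₂ = 155 × sin 29° / sin 17°
V₂ = 155 × 0.4848/0.2924 = 260 km/h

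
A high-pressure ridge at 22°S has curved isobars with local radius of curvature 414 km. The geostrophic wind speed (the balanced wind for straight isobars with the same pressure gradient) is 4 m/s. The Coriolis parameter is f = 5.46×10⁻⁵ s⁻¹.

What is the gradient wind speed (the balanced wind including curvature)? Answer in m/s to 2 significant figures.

5.2 m/s

Around a high, pressure-gradient force acts outward with centrifugal, so Coriolis balances both:
fV = (1/ρ)|∂P/∂n| + V²/R  →  V² − fR·V + fR·V_g = 0
With fR = 5.46×10⁻⁵ × 414×10³ m = 22.6 m/s:
V = [fR − √((fR)² − 4 fR V_g)]/2 = [22.6 − √(22.6² − 4×22.6×4)]/2 = 5.19 m/s
Supergeostrophic (V > V_g = 4 m/s), as expected around a high.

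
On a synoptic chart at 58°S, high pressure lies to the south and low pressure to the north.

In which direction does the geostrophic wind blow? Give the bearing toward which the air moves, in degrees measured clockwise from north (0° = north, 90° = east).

270°

The pressure-gradient force points toward the north (bearing 000°).
Geostrophic balance: in the Southern Hemisphere the Coriolis force deflects motion to the left, so the geostrophic wind blows 90° to the left of the pressure-gradient force (low pressure on the right).
Rotating 000° by 90° counterclockwise gives 270° — the wind blows toward the west.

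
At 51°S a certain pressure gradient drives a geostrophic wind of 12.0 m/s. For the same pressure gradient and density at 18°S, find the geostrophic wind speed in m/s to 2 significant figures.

With the same pressure gradient and density, V_g ∝ 1/f ∝ 1/sin φ.
V₂ = V₁ · sin φ₁ / sin φ₂ = 12.0 × sin 51° / sin 18°
V₂ = 12.0 × 0.7771/0.3090 = 30 m/s

30 m/s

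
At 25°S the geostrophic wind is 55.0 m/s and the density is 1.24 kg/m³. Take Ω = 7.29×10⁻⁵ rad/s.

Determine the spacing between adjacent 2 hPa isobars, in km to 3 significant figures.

47.6 km

Coriolis parameter at 25°S:
f = 2Ω sin φ = 2 × 7.29×10⁻⁵ × sin 25° = 6.16×10⁻⁵ s⁻¹
Geostrophic balance rearranged: |∂P/∂n| = f ρ V_g
|∂P/∂n| = 6.16×10⁻⁵ × 1.24 × 55.0 = 4.20×10⁻³ Pa/m
Isobar spacing: Δn = ΔP/|∂P/∂n| = 200 Pa / 4.20×10⁻³ Pa/m = 47593 m ≈ 47.6 km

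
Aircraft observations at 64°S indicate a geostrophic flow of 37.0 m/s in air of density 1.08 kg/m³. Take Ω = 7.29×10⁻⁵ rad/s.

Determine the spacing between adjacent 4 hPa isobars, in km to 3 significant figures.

Coriolis parameter at 64°S:
f = 2Ω sin φ = 2 × 7.29×10⁻⁵ × sin 64° = 1.31×10⁻⁴ s⁻¹
Geostrophic balance rearranged: |∂P/∂n| = f ρ V_g
|∂P/∂n| = 1.31×10⁻⁴ × 1.08 × 37.0 = 5.24×10⁻³ Pa/m
Isobar spacing: Δn = ΔP/|∂P/∂n| = 400 Pa / 5.24×10⁻³ Pa/m = 76387 m ≈ 76.4 km

76.4 km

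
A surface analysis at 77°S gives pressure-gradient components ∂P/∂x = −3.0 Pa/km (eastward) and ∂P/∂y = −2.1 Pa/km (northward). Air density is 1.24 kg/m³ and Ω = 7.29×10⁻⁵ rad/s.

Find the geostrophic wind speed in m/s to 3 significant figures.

Coriolis parameter at 77°S:
f = 2Ω sin φ = 2 × 7.29×10⁻⁵ × sin 77° = 1.42×10⁻⁴ s⁻¹
In the Southern Hemisphere f is negative: f = −1.42×10⁻⁴ s⁻¹.
Component geostrophic relations (x east, y north):
u_g = −(1/(fρ)) ∂P/∂y,  v_g = (1/(fρ)) ∂P/∂x
u_g = −(−2.1×10⁻³)/(−1.42×10⁻⁴ × 1.24) = −11.9 m/s;  v_g = (−3.0×10⁻³)/(−1.42×10⁻⁴ × 1.24) = 17.0 m/s
|V_g| = √(u_g² + v_g²) = 20.8 m/s

20.8 m/s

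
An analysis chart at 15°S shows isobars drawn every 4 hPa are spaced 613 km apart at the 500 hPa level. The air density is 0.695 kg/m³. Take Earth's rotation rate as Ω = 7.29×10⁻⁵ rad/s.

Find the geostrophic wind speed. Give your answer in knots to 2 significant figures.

Coriolis parameter at 15°S:
f = 2Ω sin φ = 2 × 7.29×10⁻⁵ × sin 15° = 3.77×10⁻⁵ s⁻¹
Pressure gradient: |∂P/∂n| = 400 Pa / 613000 m = 6.53×10⁻⁴ Pa/m
Geostrophic balance (pressure-gradient force = Coriolis force):
V_g = (1/(fρ)) |∂P/∂n| = 6.53×10⁻⁴ / (3.77×10⁻⁵ × 0.695) = 24.9 m/s
Converting: 24.9 m/s × 1.944 = 48 knots

48 knots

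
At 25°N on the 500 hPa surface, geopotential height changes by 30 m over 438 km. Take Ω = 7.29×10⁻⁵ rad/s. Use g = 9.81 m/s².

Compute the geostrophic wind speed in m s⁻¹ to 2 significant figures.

Coriolis parameter at 25°N:
f = 2Ω sin φ = 2 × 7.29×10⁻⁵ × sin 25° = 6.16×10⁻⁵ s⁻¹
Height gradient: |∂Z/∂n| = 30 m / 438000 m = 6.85×10⁻⁵
On a pressure surface, geostrophic balance gives V_g = (g/f)|∂Z/∂n|:
V_g = 9.81 × 6.85×10⁻⁵ / 6.16×10⁻⁵ = 10.9 m/s

11 m s⁻¹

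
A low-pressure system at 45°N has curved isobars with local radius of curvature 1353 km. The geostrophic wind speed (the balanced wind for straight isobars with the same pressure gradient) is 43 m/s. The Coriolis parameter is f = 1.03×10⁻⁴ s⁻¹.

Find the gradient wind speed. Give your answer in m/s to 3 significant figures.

34.5 m/s

Around a low, centrifugal force acts outward with Coriolis, so pressure-gradient force balances both:
(1/ρ)|∂P/∂n| = fV + V²/R  →  V² + fR·V − fR·V_g = 0
With fR = 1.03×10⁻⁴ × 1353×10³ m = 139 m/s:
V = [−fR + √((fR)² + 4 fR V_g)]/2 = [−139 + √(139² + 4×139×43)]/2 = 34.5 m/s
Subgeostrophic (V < V_g = 43 m/s), as expected around a low.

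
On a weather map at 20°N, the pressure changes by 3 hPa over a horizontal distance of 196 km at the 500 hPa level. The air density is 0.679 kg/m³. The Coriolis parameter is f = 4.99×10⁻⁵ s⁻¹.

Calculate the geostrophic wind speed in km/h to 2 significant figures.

Pressure gradient: |∂P/∂n| = 300 Pa / 196000 m = 1.53×10⁻³ Pa/m
Geostrophic balance (pressure-gradient force = Coriolis force):
V_g = (1/(fρ)) |∂P/∂n| = 1.53×10⁻³ / (4.99×10⁻⁵ × 0.679) = 45.2 m/s
Converting: 45.2 m/s × 3.6 = 160 km/h

160 km/h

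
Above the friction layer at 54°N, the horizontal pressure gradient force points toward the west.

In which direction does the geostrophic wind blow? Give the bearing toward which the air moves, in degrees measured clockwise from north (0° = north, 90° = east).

000°

The pressure-gradient force points toward the west (bearing 270°).
Geostrophic balance: in the Northern Hemisphere the Coriolis force deflects motion to the right, so the geostrophic wind blows 90° to the right of the pressure-gradient force (low pressure on the left).
Rotating 270° by 90° clockwise gives 000° — the wind blows toward the north.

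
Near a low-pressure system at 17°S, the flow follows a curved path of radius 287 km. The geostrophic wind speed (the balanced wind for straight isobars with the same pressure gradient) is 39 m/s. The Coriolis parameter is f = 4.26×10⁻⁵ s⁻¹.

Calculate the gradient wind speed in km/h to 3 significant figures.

59.6 km/h

Around a low, centrifugal force acts outward with Coriolis, so pressure-gradient force balances both:
(1/ρ)|∂P/∂n| = fV + V²/R  →  V² + fR·V − fR·V_g = 0
With fR = 4.26×10⁻⁵ × 287×10³ m = 12.2 m/s:
V = [−fR + √((fR)² + 4 fR V_g)]/2 = [−12.2 + √(12.2² + 4×12.2×39)]/2 = 16.6 m/s
Subgeostrophic (V < V_g = 39 m/s), as expected around a low.
Converting: 16.6 m/s × 3.6 = 59.6 km/h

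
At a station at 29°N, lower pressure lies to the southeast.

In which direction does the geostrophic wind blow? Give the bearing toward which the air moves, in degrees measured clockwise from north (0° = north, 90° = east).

The pressure-gradient force points toward the southeast (bearing 135°).
Geostrophic balance: in the Northern Hemisphere the Coriolis force deflects motion to the right, so the geostrophic wind blows 90° to the right of the pressure-gradient force (low pressure on the left).
Rotating 135° by 90° clockwise gives 225° — the wind blows toward the southwest.

225°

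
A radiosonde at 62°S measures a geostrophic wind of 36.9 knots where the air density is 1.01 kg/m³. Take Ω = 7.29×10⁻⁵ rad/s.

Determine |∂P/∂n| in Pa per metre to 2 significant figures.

2.5×10⁻³ Pa/m

Coriolis parameter at 62°S:
f = 2Ω sin φ = 2 × 7.29×10⁻⁵ × sin 62° = 1.29×10⁻⁴ s⁻¹
Wind speed in SI: 36.9 knots = 19.0 m/s
Geostrophic balance rearranged: |∂P/∂n| = f ρ V_g
|∂P/∂n| = 1.29×10⁻⁴ × 1.01 × 19.0 = 2.47×10⁻³ Pa/m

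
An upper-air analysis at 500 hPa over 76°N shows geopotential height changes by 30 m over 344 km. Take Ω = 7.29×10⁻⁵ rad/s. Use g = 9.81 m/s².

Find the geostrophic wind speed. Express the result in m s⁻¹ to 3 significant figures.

6.05 m s⁻¹

Coriolis parameter at 76°N:
f = 2Ω sin φ = 2 × 7.29×10⁻⁵ × sin 76° = 1.41×10⁻⁴ s⁻¹
Height gradient: |∂Z/∂n| = 30 m / 344000 m = 8.72×10⁻⁵
On a pressure surface, geostrophic balance gives V_g = (g/f)|∂Z/∂n|:
V_g = 9.81 × 8.72×10⁻⁵ / 1.41×10⁻⁴ = 6.05 m/s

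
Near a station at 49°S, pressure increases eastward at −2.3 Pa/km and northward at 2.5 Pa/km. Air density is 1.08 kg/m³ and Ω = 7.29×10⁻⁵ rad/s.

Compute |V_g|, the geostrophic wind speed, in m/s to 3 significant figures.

28.6 m/s

Coriolis parameter at 49°S:
f = 2Ω sin φ = 2 × 7.29×10⁻⁵ × sin 49° = 1.10×10⁻⁴ s⁻¹
In the Southern Hemisphere f is negative: f = −1.10×10⁻⁴ s⁻¹.
Component geostrophic relations (x east, y north):
u_g = −(1/(fρ)) ∂P/∂y,  v_g = (1/(fρ)) ∂P/∂x
u_g = −(2.5×10⁻³)/(−1.10×10⁻⁴ × 1.08) = 21.0 m/s;  v_g = (−2.3×10⁻³)/(−1.10×10⁻⁴ × 1.08) = 19.4 m/s
|V_g| = √(u_g² + v_g²) = 28.6 m/s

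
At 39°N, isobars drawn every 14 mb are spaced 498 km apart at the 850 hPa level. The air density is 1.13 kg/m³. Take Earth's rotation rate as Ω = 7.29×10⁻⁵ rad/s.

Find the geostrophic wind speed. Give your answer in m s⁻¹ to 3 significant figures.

27.1 m s⁻¹

Coriolis parameter at 39°N:
f = 2Ω sin φ = 2 × 7.29×10⁻⁵ × sin 39° = 9.18×10⁻⁵ s⁻¹
Pressure gradient: |∂P/∂n| = 1400 Pa / 498000 m = 2.81×10⁻³ Pa/m
Geostrophic balance (pressure-gradient force = Coriolis force):
V_g = (1/(fρ)) |∂P/∂n| = 2.81×10⁻³ / (9.18×10⁻⁵ × 1.13) = 27.1 m/s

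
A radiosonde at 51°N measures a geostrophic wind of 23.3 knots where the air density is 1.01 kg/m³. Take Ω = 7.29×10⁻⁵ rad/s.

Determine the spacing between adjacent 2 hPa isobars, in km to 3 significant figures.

Coriolis parameter at 51°N:
f = 2Ω sin φ = 2 × 7.29×10⁻⁵ × sin 51° = 1.13×10⁻⁴ s⁻¹
Wind speed in SI: 23.3 knots = 12.0 m/s
Geostrophic balance rearranged: |∂P/∂n| = f ρ V_g
|∂P/∂n| = 1.13×10⁻⁴ × 1.01 × 12.0 = 1.37×10⁻³ Pa/m
Isobar spacing: Δn = ΔP/|∂P/∂n| = 200 Pa / 1.37×10⁻³ Pa/m = 145799 m ≈ 146 km

146 km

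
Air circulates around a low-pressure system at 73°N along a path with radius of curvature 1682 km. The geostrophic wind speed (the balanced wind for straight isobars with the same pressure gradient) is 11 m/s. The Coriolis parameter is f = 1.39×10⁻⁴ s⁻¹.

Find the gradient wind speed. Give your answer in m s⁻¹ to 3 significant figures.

10.5 m s⁻¹

Around a low, centrifugal force acts outward with Coriolis, so pressure-gradient force balances both:
(1/ρ)|∂P/∂n| = fV + V²/R  →  V² + fR·V − fR·V_g = 0
With fR = 1.39×10⁻⁴ × 1682×10³ m = 234 m/s:
V = [−fR + √((fR)² + 4 fR V_g)]/2 = [−234 + √(234² + 4×234×11)]/2 = 10.5 m/s
Subgeostrophic (V < V_g = 11 m/s), as expected around a low.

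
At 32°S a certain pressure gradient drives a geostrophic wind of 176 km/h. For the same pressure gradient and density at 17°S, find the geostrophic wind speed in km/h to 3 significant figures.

With the same pressure gradient and density, V_g ∝ 1/f ∝ 1/sin φ.
V₂ = V₁ · sin φ₁ / sin φ₂ = 176 × sin 32° / sin 17°
V₂ = 176 × 0.5299/0.2924 = 319 km/h

319 km/h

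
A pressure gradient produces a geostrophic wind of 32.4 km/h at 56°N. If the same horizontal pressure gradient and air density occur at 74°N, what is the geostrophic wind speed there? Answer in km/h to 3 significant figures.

With the same pressure gradient and density, V_g ∝ 1/f ∝ 1/sin φ.
V₂ = V₁ · sin φ₁ / sin φ₂ = 32.4 × sin 56° / sin 74°
V₂ = 32.4 × 0.8290/0.9613 = 27.9 km/h

27.9 km/h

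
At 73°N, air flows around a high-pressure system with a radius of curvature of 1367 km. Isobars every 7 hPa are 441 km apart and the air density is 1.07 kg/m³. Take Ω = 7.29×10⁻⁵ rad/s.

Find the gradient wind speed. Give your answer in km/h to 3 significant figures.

Coriolis parameter at 73°N:
f = 2Ω sin φ = 2 × 7.29×10⁻⁵ × sin 73° = 1.39×10⁻⁴ s⁻¹
Pressure gradient: |∂P/∂n| = 700 Pa / 441000 m = 1.59×10⁻³ Pa/m
Geostrophic speed: V_g = |∂P/∂n|/(fρ) = 1.59×10⁻³/(1.39×10⁻⁴ × 1.07) = 10.6 m/s
Around a high, pressure-gradient force acts outward with centrifugal, so Coriolis balances both:
fV = (1/ρ)|∂P/∂n| + V²/R  →  V² − fR·V + fR·V_g = 0
With fR = 1.39×10⁻⁴ × 1367×10³ m = 191 m/s:
V = [fR − √((fR)² − 4 fR V_g)]/2 = [191 − √(191² − 4×191×10.6)]/2 = 11.3 m/s
Supergeostrophic (V > V_g = 10.6 m/s), as expected around a high.
Converting: 11.3 m/s × 3.6 = 40.7 km/h

40.7 km/h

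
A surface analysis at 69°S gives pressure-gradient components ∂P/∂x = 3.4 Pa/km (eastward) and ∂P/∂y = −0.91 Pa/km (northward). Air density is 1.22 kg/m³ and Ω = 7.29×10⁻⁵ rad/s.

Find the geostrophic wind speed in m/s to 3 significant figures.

21.2 m/s

Coriolis parameter at 69°S:
f = 2Ω sin φ = 2 × 7.29×10⁻⁵ × sin 69° = 1.36×10⁻⁴ s⁻¹
In the Southern Hemisphere f is negative: f = −1.36×10⁻⁴ s⁻¹.
Component geostrophic relations (x east, y north):
u_g = −(1/(fρ)) ∂P/∂y,  v_g = (1/(fρ)) ∂P/∂x
u_g = −(−0.91×10⁻³)/(−1.36×10⁻⁴ × 1.22) = −5.48 m/s;  v_g = (3.4×10⁻³)/(−1.36×10⁻⁴ × 1.22) = −20.5 m/s
|V_g| = √(u_g² + v_g²) = 21.2 m/s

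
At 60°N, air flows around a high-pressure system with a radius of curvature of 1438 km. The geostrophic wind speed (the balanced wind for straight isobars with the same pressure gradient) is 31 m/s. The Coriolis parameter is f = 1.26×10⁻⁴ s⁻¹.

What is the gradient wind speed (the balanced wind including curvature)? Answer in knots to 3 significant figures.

77.2 knots

Around a high, pressure-gradient force acts outward with centrifugal, so Coriolis balances both:
fV = (1/ρ)|∂P/∂n| + V²/R  →  V² − fR·V + fR·V_g = 0
With fR = 1.26×10⁻⁴ × 1438×10³ m = 181 m/s:
V = [fR − √((fR)² − 4 fR V_g)]/2 = [181 − √(181² − 4×181×31)]/2 = 39.7 m/s
Supergeostrophic (V > V_g = 31 m/s), as expected around a high.
Converting: 39.7 m/s × 1.944 = 77.2 knots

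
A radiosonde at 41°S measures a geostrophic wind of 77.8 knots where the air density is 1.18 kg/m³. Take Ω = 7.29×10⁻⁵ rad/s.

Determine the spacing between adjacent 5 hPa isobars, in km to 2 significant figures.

Coriolis parameter at 41°S:
f = 2Ω sin φ = 2 × 7.29×10⁻⁵ × sin 41° = 9.57×10⁻⁵ s⁻¹
Wind speed in SI: 77.8 knots = 40.0 m/s
Geostrophic balance rearranged: |∂P/∂n| = f ρ V_g
|∂P/∂n| = 9.57×10⁻⁵ × 1.18 × 40.0 = 4.52×10⁻³ Pa/m
Isobar spacing: Δn = ΔP/|∂P/∂n| = 500 Pa / 4.52×10⁻³ Pa/m = 110680 m ≈ 110 km

110 km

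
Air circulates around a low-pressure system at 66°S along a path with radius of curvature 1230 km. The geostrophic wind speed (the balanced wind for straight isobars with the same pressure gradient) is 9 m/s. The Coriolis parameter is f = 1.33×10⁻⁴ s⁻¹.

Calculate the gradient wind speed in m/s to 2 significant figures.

Around a low, centrifugal force acts outward with Coriolis, so pressure-gradient force balances both:
(1/ρ)|∂P/∂n| = fV + V²/R  →  V² + fR·V − fR·V_g = 0
With fR = 1.33×10⁻⁴ × 1230×10³ m = 164 m/s:
V = [−fR + √((fR)² + 4 fR V_g)]/2 = [−164 + √(164² + 4×164×9)]/2 = 8.55 m/s
Subgeostrophic (V < V_g = 9 m/s), as expected around a low.

8.6 m/s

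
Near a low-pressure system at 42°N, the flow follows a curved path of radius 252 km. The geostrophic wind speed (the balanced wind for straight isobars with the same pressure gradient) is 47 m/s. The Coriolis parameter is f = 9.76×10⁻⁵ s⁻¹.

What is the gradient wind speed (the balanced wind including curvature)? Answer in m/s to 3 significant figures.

Around a low, centrifugal force acts outward with Coriolis, so pressure-gradient force balances both:
(1/ρ)|∂P/∂n| = fV + V²/R  →  V² + fR·V − fR·V_g = 0
With fR = 9.76×10⁻⁵ × 252×10³ m = 24.6 m/s:
V = [−fR + √((fR)² + 4 fR V_g)]/2 = [−24.6 + √(24.6² + 4×24.6×47)]/2 = 23.9 m/s
Subgeostrophic (V < V_g = 47 m/s), as expected around a low.

23.9 m/s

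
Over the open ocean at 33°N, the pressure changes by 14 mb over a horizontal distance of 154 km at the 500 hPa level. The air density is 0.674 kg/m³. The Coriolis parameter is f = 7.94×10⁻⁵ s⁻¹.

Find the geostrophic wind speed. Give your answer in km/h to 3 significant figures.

Pressure gradient: |∂P/∂n| = 1400 Pa / 154000 m = 9.09×10⁻³ Pa/m
Geostrophic balance (pressure-gradient force = Coriolis force):
V_g = (1/(fρ)) |∂P/∂n| = 9.09×10⁻³ / (7.94×10⁻⁵ × 0.674) = 170 m/s
Converting: 170 m/s × 3.6 = 612 km/h

612 km/h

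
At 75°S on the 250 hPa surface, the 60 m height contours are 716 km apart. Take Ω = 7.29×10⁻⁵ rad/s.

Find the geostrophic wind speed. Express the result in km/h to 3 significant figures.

21.0 km/h

Coriolis parameter at 75°S:
f = 2Ω sin φ = 2 × 7.29×10⁻⁵ × sin 75° = 1.41×10⁻⁴ s⁻¹
Height gradient: |∂Z/∂n| = 60 m / 716000 m = 8.38×10⁻⁵
On a pressure surface, geostrophic balance gives V_g = (g/f)|∂Z/∂n|:
V_g = 9.81 × 8.38×10⁻⁵ / 1.41×10⁻⁴ = 5.84 m/s
Converting: 5.84 m/s × 3.6 = 21.0 km/h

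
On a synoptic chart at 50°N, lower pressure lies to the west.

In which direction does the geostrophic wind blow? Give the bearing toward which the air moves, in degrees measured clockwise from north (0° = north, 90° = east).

000°

The pressure-gradient force points toward the west (bearing 270°).
Geostrophic balance: in the Northern Hemisphere the Coriolis force deflects motion to the right, so the geostrophic wind blows 90° to the right of the pressure-gradient force (low pressure on the left).
Rotating 270° by 90° clockwise gives 000° — the wind blows toward the north.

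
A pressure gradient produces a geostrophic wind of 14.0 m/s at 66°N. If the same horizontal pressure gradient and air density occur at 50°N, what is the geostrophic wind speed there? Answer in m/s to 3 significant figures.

16.7 m/s

With the same pressure gradient and density, V_g ∝ 1/f ∝ 1/sin φ.
V₂ = V₁ · sin φ₁ / sin φ₂ = 14.0 × sin 66° / sin 50°
V₂ = 14.0 × 0.9135/0.7660 = 16.7 m/s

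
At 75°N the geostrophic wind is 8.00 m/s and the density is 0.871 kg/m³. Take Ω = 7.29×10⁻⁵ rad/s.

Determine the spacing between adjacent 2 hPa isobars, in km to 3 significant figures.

Coriolis parameter at 75°N:
f = 2Ω sin φ = 2 × 7.29×10⁻⁵ × sin 75° = 1.41×10⁻⁴ s⁻¹
Geostrophic balance rearranged: |∂P/∂n| = f ρ V_g
|∂P/∂n| = 1.41×10⁻⁴ × 0.871 × 8.00 = 9.81×10⁻⁴ Pa/m
Isobar spacing: Δn = ΔP/|∂P/∂n| = 200 Pa / 9.81×10⁻⁴ Pa/m = 203808 m ≈ 204 km

204 km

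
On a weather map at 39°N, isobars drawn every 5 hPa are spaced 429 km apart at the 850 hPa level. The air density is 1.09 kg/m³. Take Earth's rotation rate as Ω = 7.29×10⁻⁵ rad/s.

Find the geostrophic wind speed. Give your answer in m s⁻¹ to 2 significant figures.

Coriolis parameter at 39°N:
f = 2Ω sin φ = 2 × 7.29×10⁻⁵ × sin 39° = 9.18×10⁻⁵ s⁻¹
Pressure gradient: |∂P/∂n| = 500 Pa / 429000 m = 1.17×10⁻³ Pa/m
Geostrophic balance (pressure-gradient force = Coriolis force):
V_g = (1/(fρ)) |∂P/∂n| = 1.17×10⁻³ / (9.18×10⁻⁵ × 1.09) = 11.7 m/s

12 m s⁻¹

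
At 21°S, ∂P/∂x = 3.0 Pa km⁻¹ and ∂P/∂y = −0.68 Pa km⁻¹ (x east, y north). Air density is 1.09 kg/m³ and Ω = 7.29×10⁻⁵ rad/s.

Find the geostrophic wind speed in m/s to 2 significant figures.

54 m/s

Coriolis parameter at 21°S:
f = 2Ω sin φ = 2 × 7.29×10⁻⁵ × sin 21° = 5.23×10⁻⁵ s⁻¹
In the Southern Hemisphere f is negative: f = −5.23×10⁻⁵ s⁻¹.
Component geostrophic relations (x east, y north):
u_g = −(1/(fρ)) ∂P/∂y,  v_g = (1/(fρ)) ∂P/∂x
u_g = −(−0.68×10⁻³)/(−5.23×10⁻⁵ × 1.09) = −11.9 m/s;  v_g = (3.0×10⁻³)/(−5.23×10⁻⁵ × 1.09) = −52.7 m/s
|V_g| = √(u_g² + v_g²) = 54.0 m/s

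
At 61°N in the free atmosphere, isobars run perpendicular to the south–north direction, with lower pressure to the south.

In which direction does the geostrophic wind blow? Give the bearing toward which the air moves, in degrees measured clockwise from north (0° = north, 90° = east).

270°

The pressure-gradient force points toward the south (bearing 180°).
Geostrophic balance: in the Northern Hemisphere the Coriolis force deflects motion to the right, so the geostrophic wind blows 90° to the right of the pressure-gradient force (low pressure on the left).
Rotating 180° by 90° clockwise gives 270° — the wind blows toward the west.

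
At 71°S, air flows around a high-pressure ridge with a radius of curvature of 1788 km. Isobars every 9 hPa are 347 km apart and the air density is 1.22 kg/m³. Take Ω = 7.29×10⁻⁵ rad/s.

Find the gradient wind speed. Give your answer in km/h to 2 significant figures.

60 km/h

Coriolis parameter at 71°S:
f = 2Ω sin φ = 2 × 7.29×10⁻⁵ × sin 71° = 1.38×10⁻⁴ s⁻¹
Pressure gradient: |∂P/∂n| = 900 Pa / 347000 m = 2.59×10⁻³ Pa/m
Geostrophic speed: V_g = |∂P/∂n|/(fρ) = 2.59×10⁻³/(1.38×10⁻⁴ × 1.22) = 15.4 m/s
Around a high, pressure-gradient force acts outward with centrifugal, so Coriolis balances both:
fV = (1/ρ)|∂P/∂n| + V²/R  →  V² − fR·V + fR·V_g = 0
With fR = 1.38×10⁻⁴ × 1788×10³ m = 246 m/s:
V = [fR − √((fR)² − 4 fR V_g)]/2 = [246 − √(246² − 4×246×15.4)]/2 = 16.5 m/s
Supergeostrophic (V > V_g = 15.4 m/s), as expected around a high.
Converting: 16.5 m/s × 3.6 = 60 km/h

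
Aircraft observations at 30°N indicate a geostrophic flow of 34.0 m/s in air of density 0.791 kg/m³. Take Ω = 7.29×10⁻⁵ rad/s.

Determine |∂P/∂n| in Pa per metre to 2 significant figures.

2.0×10⁻³ Pa/m

Coriolis parameter at 30°N:
f = 2Ω sin φ = 2 × 7.29×10⁻⁵ × sin 30° = 7.29×10⁻⁵ s⁻¹
Geostrophic balance rearranged: |∂P/∂n| = f ρ V_g
|∂P/∂n| = 7.29×10⁻⁵ × 0.791 × 34.0 = 1.96×10⁻³ Pa/m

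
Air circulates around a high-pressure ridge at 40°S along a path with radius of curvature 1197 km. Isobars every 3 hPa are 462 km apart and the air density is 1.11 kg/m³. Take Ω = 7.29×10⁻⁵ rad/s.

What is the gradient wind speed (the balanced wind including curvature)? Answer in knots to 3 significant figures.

12.9 knots

Coriolis parameter at 40°S:
f = 2Ω sin φ = 2 × 7.29×10⁻⁵ × sin 40° = 9.37×10⁻⁵ s⁻¹
Pressure gradient: |∂P/∂n| = 300 Pa / 462000 m = 6.49×10⁻⁴ Pa/m
Geostrophic speed: V_g = |∂P/∂n|/(fρ) = 6.49×10⁻⁴/(9.37×10⁻⁵ × 1.11) = 6.24 m/s
Around a high, pressure-gradient force acts outward with centrifugal, so Coriolis balances both:
fV = (1/ρ)|∂P/∂n| + V²/R  →  V² − fR·V + fR·V_g = 0
With fR = 9.37×10⁻⁵ × 1197×10³ m = 112 m/s:
V = [fR − √((fR)² − 4 fR V_g)]/2 = [112 − √(112² − 4×112×6.24)]/2 = 6.63 m/s
Supergeostrophic (V > V_g = 6.24 m/s), as expected around a high.
Converting: 6.63 m/s × 1.944 = 12.9 knots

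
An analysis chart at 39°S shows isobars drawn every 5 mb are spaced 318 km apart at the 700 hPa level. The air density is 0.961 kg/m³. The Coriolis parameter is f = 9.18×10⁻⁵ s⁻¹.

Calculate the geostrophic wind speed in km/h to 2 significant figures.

64 km/h

Pressure gradient: |∂P/∂n| = 500 Pa / 318000 m = 1.57×10⁻³ Pa/m
Geostrophic balance (pressure-gradient force = Coriolis force):
V_g = (1/(fρ)) |∂P/∂n| = 1.57×10⁻³ / (9.18×10⁻⁵ × 0.961) = 17.8 m/s
Converting: 17.8 m/s × 3.6 = 64 km/h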